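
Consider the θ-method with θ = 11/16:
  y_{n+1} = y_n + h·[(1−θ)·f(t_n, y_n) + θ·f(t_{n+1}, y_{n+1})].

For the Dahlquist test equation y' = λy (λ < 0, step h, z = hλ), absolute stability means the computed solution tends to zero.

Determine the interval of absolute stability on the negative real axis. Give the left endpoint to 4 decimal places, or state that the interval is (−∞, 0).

With y'=λy (z=hλ):
  y_{n+1} = y_n + z·[5/16·y_n + 11/16·y_{n+1}] ⇒ (1 − 11/16z)y_{n+1} = (1 + 5/16z)y_n
  R(z) = (1 + 5/16z)/(1 − 11/16z).

Boundary: |R(x)|=1, x<0.
x=-0.62: |R|=0.5653
x=-2: |R|=0.1579
x=-10: |R|=0.2698
x=-100: |R|=0.4337
θ=11/16≥1/2 ⇒ |1+5/16x|<|1−11/16x| ∀x<0 ⇒ stable on all of ℝ⁻.

unbounded; (−∞, 0).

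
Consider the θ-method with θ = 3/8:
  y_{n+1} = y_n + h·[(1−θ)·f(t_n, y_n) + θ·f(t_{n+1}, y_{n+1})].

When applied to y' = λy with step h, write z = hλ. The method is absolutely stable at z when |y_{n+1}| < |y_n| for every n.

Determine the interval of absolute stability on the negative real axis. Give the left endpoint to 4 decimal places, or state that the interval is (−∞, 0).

Test eqn y'=λy, z=hλ:
  y_{n+1} = y_n + z·[5/8·y_n + 3/8·y_{n+1}] ⇒ (1 − 3/8z)y_{n+1} = (1 + 5/8z)y_n
  so R(z) = (1 + 5/8z)/(1 − 3/8z).

Find x<0 with |R(x)|<1.
x=-0.4: |R|=0.6522
R=−1: 1+5/8x = −1+3/8x ⇒ -1/4x=2 ⇒ x=2/(-1/4)=-8.0000
Confirm numerically:
  x=-6.992: |R|=0.93043 <1
  x=-6.365: |R|=0.87931 <1
  x=-3.863: |R|=0.57762 <1
  x=-8.207: |R|=1.01269 >1
  x=-8.135: |R|=1.00833 >1
  x=-8.116: |R|=1.00717 >1
Interval (-8.0000, 0).

z∈(-8.0000,0).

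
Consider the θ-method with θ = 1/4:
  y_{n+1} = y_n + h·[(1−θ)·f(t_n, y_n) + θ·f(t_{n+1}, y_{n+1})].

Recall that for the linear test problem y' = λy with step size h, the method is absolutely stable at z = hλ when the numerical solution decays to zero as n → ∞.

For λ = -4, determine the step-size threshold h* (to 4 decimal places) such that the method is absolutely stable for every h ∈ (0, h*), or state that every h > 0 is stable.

On y'=λy, z=hλ:
  y_{n+1} = y_n + z·[3/4·y_n + 1/4·y_{n+1}] ⇒ (1 − 1/4z)y_{n+1} = (1 + 3/4z)y_n
  Hence R(z) = (1 + 3/4z)/(1 − 1/4z).

Boundary: |R(x)|=1, x<0.
x=-0.75: |R|=0.3684
R=−1: 1+3/4x = −1+1/4x ⇒ -1/2x=2 ⇒ x=2/(-1/2)=-4.0000
Confirm numerically:
  x=-3.811: |R|=0.95161 <1
  x=-2.938: |R|=0.69386 <1
  x=-2.884: |R|=0.67577 <1
  x=-2.836: |R|=0.65945 <1
  x=-4.295: |R|=1.07113 >1
  x=-4.143: |R|=1.03512 >1
Stable set (-4.0000, 0).

(-4.0000,0); λ=-4 ⇒ h* = (4)/4 = 1.0000.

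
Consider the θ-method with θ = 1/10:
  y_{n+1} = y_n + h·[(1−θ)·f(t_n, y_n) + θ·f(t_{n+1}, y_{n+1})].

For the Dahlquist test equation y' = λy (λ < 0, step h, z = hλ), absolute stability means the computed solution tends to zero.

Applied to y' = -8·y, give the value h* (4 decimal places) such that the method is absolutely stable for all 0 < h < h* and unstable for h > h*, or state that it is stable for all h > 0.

(-2.5000,0); λ=-8 ⇒ h* = (5/2)/8 = 0.3125.

Set f=λy, z=hλ:
  y_{n+1} = y_n + z·[9/10·y_n + 1/10·y_{n+1}] ⇒ (1 − 1/10z)y_{n+1} = (1 + 9/10z)y_n
  ⇒ R(z) = (1 + 9/10z)/(1 − 1/10z).

Solve |R(x)|<1 on ℝ⁻.
x=-1.12: |R|=0.0072
R=−1: 1+9/10x = −1+1/10x ⇒ -4/5x=2 ⇒ x=2/(-4/5)=-2.5000
Confirm numerically:
  x=-2.399: |R|=0.93483 <1
  x=-1.505: |R|=0.30813 <1
  x=-1.478: |R|=0.28768 <1
  x=-1.300: |R|=0.15044 <1
  x=-3.033: |R|=1.32717 >1
  x=-2.692: |R|=1.12102 >1
So |R|<1 on (-2.5000, 0).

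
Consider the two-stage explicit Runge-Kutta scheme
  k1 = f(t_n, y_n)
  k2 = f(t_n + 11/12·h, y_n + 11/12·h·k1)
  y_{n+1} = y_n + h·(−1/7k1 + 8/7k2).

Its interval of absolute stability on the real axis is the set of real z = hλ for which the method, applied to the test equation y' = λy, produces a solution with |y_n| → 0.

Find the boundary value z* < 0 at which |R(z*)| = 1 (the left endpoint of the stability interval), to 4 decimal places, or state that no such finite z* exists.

Test eqn y'=λy, z=hλ:
  k1=λy_n ⇒ h·k1=z·y_n;  k2=λ(1+11/12z)y_n ⇒ h·k2=z(1+11/12z)y_n
  y_{n+1}/y_n = 1 − 1/7z + 8/7z(1+11/12z) = 1 + z + 22/21z²
  R(z) = 1 + z + 22/21z².

Boundary: |R(x)|=1, x<0.
x=-0.9: |R|=0.9486
R=1: x+22/21x²=0 ⇒ x=−21/22=-0.9545; min R=1−1/(4·22/21)=0.7614>−1
Confirm numerically:
  x=-0.859: |R|=0.91402 <1
  x=-0.617: |R|=0.78182 <1
  x=-0.536: |R|=0.76498 <1
  x=-0.508: |R|=0.76235 <1
  x=-1.352: |R|=1.56295 >1
  x=-1.285: |R|=1.44485 >1
  x=-1.163: |R|=1.25398 >1
So |R|<1 on (-0.9545, 0).

left endpoint -0.9545.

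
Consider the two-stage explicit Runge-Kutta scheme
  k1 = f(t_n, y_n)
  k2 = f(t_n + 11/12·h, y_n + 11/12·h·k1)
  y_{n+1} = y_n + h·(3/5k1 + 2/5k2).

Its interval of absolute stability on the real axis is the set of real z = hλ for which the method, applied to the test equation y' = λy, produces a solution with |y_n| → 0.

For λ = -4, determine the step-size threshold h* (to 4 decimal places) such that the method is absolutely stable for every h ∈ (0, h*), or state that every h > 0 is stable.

(-2.7273,0); λ=-4 ⇒ h* = (30/11)/4 = 0.6818.

Set f=λy, z=hλ:
  k1=λy_n ⇒ h·k1=z·y_n;  k2=λ(1+11/12z)y_n ⇒ h·k2=z(1+11/12z)y_n
  y_{n+1}/y_n = 1 + 3/5z + 2/5z(1+11/12z) = 1 + z + 11/30z²
  R(z) = 1 + z + 11/30z².

Find x<0 with |R(x)|<1.
x=-1.36: |R|=0.3182
R=1: x+11/30x²=0 ⇒ x=−30/11=-2.7273; min R=1−1/(4·11/30)=0.3182>−1
Confirm numerically:
  x=-2.681: |R|=0.95451 <1
  x=-2.517: |R|=0.80594 <1
  x=-1.758: |R|=0.37521 <1
  x=-3.147: |R|=1.48432 >1
  x=-2.849: |R|=1.12716 >1
  x=-2.841: |R|=1.11847 >1
Interval (-2.7273, 0).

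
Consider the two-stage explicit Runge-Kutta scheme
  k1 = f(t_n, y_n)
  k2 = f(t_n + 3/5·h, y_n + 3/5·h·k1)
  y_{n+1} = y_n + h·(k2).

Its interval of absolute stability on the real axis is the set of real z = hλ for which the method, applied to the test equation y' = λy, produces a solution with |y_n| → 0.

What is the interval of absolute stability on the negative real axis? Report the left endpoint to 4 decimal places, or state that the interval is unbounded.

On y'=λy, z=hλ:
  k1=λy_n ⇒ h·k1=z·y_n;  k2=λ(1+3/5z)y_n ⇒ h·k2=z(1+3/5z)y_n
  y_{n+1}/y_n = 1 + z(1+3/5z) = 1 + z + 3/5z²
  ⇒ R(z) = 1 + z + 3/5z².

Boundary: |R(x)|=1, x<0.
x=-1.75: |R|=1.0875
R=1: x+3/5x²=0 ⇒ x=−5/3=-1.6667; min R=1−1/(4·3/5)=0.5833>−1
Confirm numerically:
  x=-1.485: |R|=0.83814 <1
  x=-0.752: |R|=0.58730 <1
  x=-0.693: |R|=0.59515 <1
  x=-1.861: |R|=1.21699 >1
  x=-1.723: |R|=1.05824 >1
So |R|<1 on (-1.6667, 0).

z∈(-1.6667,0).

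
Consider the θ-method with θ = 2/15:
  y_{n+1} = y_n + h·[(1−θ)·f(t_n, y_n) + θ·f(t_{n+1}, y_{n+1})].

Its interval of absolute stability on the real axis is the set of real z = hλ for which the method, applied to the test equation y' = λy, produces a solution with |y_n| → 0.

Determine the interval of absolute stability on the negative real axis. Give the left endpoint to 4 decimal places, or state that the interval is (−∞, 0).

Set f=λy, z=hλ:
  y_{n+1} = y_n + z·[13/15·y_n + 2/15·y_{n+1}] ⇒ (1 − 2/15z)y_{n+1} = (1 + 13/15z)y_n
  ⇒ R(z) = (1 + 13/15z)/(1 − 2/15z).

Boundary: |R(x)|=1, x<0.
x=-0.39: |R|=0.6293
R=−1: 1+13/15x = −1+2/15x ⇒ -11/15x=2 ⇒ x=2/(-11/15)=-2.7273
Confirm numerically:
  x=-2.341: |R|=0.78412 <1
  x=-1.793: |R|=0.44706 <1
  x=-1.600: |R|=0.31868 <1
  x=-3.182: |R|=1.23413 >1
  x=-2.980: |R|=1.13263 >1
Stable set (-2.7273, 0).

(-2.7273, 0).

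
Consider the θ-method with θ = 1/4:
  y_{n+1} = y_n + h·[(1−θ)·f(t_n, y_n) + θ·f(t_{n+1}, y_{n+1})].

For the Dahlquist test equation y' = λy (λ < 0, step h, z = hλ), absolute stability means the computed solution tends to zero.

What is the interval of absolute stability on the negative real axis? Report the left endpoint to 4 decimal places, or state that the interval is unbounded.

Set f=λy, z=hλ:
  y_{n+1} = y_n + z·[3/4·y_n + 1/4·y_{n+1}] ⇒ (1 − 1/4z)y_{n+1} = (1 + 3/4z)y_n
  so R(z) = (1 + 3/4z)/(1 − 1/4z).

Boundary: |R(x)|=1, x<0.
x=-0.95: |R|=0.2323
R=−1: 1+3/4x = −1+1/4x ⇒ -1/2x=2 ⇒ x=2/(-1/2)=-4.0000
Confirm numerically:
  x=-2.880: |R|=0.67442 <1
  x=-2.550: |R|=0.55725 <1
  x=-2.025: |R|=0.34440 <1
  x=-4.591: |R|=1.13759 >1
  x=-4.025: |R|=1.00623 >1
Stable set (-4.0000, 0).

z∈(-4.0000,0).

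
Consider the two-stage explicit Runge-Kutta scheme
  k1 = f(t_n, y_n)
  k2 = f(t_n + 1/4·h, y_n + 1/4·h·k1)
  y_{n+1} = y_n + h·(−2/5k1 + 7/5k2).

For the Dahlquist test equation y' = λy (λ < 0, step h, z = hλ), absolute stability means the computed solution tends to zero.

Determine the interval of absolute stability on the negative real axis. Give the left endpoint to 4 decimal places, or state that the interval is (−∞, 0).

On y'=λy, z=hλ:
  k1=λy_n ⇒ h·k1=z·y_n;  k2=λ(1+1/4z)y_n ⇒ h·k2=z(1+1/4z)y_n
  y_{n+1}/y_n = 1 − 2/5z + 7/5z(1+1/4z) = 1 + z + 7/20z²
  R(z) = 1 + z + 7/20z².

Need |R(x)|<1, x<0.
x=-0.84: |R|=0.4070
R=1: x+7/20x²=0 ⇒ x=−20/7=-2.8571; min R=1−1/(4·7/20)=0.2857>−1
Confirm numerically:
  x=-2.265: |R|=0.53058 <1
  x=-1.853: |R|=0.34876 <1
  x=-1.616: |R|=0.29801 <1
  x=-1.219: |R|=0.30109 <1
  x=-3.350: |R|=1.57787 >1
  x=-3.128: |R|=1.29653 >1
So |R|<1 on (-2.8571, 0).

(-2.8571, 0).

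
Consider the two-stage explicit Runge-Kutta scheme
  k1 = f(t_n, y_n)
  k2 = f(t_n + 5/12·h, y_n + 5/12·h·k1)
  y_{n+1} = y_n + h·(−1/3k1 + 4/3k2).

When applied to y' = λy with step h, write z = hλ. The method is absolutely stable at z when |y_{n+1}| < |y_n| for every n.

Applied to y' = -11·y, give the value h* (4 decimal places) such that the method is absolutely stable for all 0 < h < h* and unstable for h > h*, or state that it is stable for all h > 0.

(-1.8000,0); λ=-11 ⇒ h* = (9/5)/11 = 0.1636.

Test eqn y'=λy, z=hλ:
  k1=λy_n ⇒ h·k1=z·y_n;  k2=λ(1+5/12z)y_n ⇒ h·k2=z(1+5/12z)y_n
  y_{n+1}/y_n = 1 − 1/3z + 4/3z(1+5/12z) = 1 + z + 5/9z²
  R(z) = 1 + z + 5/9z².

Solve |R(x)|<1 on ℝ⁻.
x=-0.47: |R|=0.6527
R=1: x+5/9x²=0 ⇒ x=−9/5=-1.8000; min R=1−1/(4·5/9)=0.5500>−1
Confirm numerically:
  x=-1.527: |R|=0.76840 <1
  x=-1.334: |R|=0.65464 <1
  x=-0.960: |R|=0.55200 <1
  x=-2.308: |R|=1.65137 >1
  x=-2.192: |R|=1.47737 >1
Stable set (-1.8000, 0).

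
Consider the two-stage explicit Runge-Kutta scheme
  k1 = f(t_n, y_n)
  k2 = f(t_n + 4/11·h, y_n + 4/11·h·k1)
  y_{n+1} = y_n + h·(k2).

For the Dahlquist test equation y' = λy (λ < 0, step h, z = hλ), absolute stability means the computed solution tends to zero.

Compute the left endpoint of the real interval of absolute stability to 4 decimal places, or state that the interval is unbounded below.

With y'=λy (z=hλ):
  k1=λy_n ⇒ h·k1=z·y_n;  k2=λ(1+4/11z)y_n ⇒ h·k2=z(1+4/11z)y_n
  y_{n+1}/y_n = 1 + z(1+4/11z) = 1 + z + 4/11z²
  so R(z) = 1 + z + 4/11z².

Need |R(x)|<1, x<0.
x=-0.43: |R|=0.6372
R=1: x+4/11x²=0 ⇒ x=−11/4=-2.7500; min R=1−1/(4·4/11)=0.3125>−1
Confirm numerically:
  x=-2.653: |R|=0.90642 <1
  x=-2.095: |R|=0.50101 <1
  x=-1.754: |R|=0.36473 <1
  x=-1.178: |R|=0.32661 <1
  x=-3.315: |R|=1.68108 >1
  x=-2.972: |R|=1.23992 >1
So |R|<1 on (-2.7500, 0).

left endpoint -2.7500.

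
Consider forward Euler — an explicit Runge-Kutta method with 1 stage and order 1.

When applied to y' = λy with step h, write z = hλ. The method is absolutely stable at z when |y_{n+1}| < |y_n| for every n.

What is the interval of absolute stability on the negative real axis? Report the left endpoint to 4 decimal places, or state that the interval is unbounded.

With y'=λy (z=hλ):
  order 1, 1-stage ⇒ R(z)=1+z
  (e.g. R(-1.42)=-0.42000, |R|=0.42000)

Boundary: |R(x)|=1, x<0.
x=-1.42: |R|=0.4200
|R(-2.2)|=1.2000 |R(-1.62)|=0.6200 |R(-0.62)|=0.3800
Bisect:
  x_lo=-2.5177 |R|=1.5177  x_hi=-0.1102 |R|=0.8898
  mid=-1.31394 |R|=0.31394 →hi
  mid=-1.91580 |R|=0.91580 →hi
  mid=-2.21673 |R|=1.21673 →lo
  mid=-2.06627 |R|=1.06627 →lo
  mid=-1.99103 |R|=0.99103 →hi
  mid=-2.02865 |R|=1.02865 →lo
  mid=-2.00984 |R|=1.00984 →lo
  mid=-2.00044 |R|=1.00044 →lo
  ...
  [-2.00014,-2.00000] ⇒ x*=-2.0000
Stable set (-2.0000, 0).

z∈(-2.0000,0).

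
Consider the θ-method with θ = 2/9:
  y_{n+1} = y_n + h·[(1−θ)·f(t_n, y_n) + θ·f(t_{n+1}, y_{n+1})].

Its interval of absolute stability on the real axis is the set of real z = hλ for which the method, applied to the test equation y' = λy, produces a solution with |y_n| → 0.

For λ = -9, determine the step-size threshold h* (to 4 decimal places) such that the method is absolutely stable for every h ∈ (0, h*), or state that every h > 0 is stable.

(-3.6000,0); λ=-9 ⇒ h* = (18/5)/9 = 0.4000.

With y'=λy (z=hλ):
  y_{n+1} = y_n + z·[7/9·y_n + 2/9·y_{n+1}] ⇒ (1 − 2/9z)y_{n+1} = (1 + 7/9z)y_n
  ⇒ R(z) = (1 + 7/9z)/(1 − 2/9z).

Find x<0 with |R(x)|<1.
x=-1.61: |R|=0.1858
R=−1: 1+7/9x = −1+2/9x ⇒ -5/9x=2 ⇒ x=2/(-5/9)=-3.6000
Confirm numerically:
  x=-2.971: |R|=0.78952 <1
  x=-2.920: |R|=0.77089 <1
  x=-2.440: |R|=0.58213 <1
  x=-2.039: |R|=0.40320 <1
  x=-3.816: |R|=1.06494 >1
  x=-3.727: |R|=1.03859 >1
So |R|<1 on (-3.6000, 0).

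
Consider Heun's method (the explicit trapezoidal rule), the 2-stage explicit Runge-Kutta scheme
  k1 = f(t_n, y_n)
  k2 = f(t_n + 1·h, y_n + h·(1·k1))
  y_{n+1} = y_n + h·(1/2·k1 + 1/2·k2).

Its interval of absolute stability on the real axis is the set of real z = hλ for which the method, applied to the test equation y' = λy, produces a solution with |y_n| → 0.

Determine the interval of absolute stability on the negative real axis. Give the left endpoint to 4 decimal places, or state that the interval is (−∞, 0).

(-2.0000, 0).

Set f=λy, z=hλ:
  order 2, 2-stage ⇒ R(z)=1+z+z^2/2
  (e.g. R(-1.32)=0.55120, |R|=0.55120)

Solve |R(x)|<1 on ℝ⁻.
x=-1.32: |R|=0.5512
|R(-2.1)|=1.1050 |R(-1.93)|=0.9325 |R(-1.82)|=0.8362
Bisect:
  x_lo=-2.7118 |R|=1.9652  x_hi=-0.2161 |R|=0.8072
  mid=-1.46398 |R|=0.60764 →hi
  mid=-2.08791 |R|=1.09178 →lo
  mid=-1.77595 |R|=0.80105 →hi
  mid=-1.93193 |R|=0.93425 →hi
  mid=-2.00992 |R|=1.00997 →lo
  mid=-1.97093 |R|=0.97135 →hi
  mid=-1.99042 |R|=0.99047 →hi
  mid=-2.00017 |R|=1.00017 →lo
  ...
  [-2.00002,-1.99987] ⇒ x*=-2.0000
Stable set (-2.0000, 0).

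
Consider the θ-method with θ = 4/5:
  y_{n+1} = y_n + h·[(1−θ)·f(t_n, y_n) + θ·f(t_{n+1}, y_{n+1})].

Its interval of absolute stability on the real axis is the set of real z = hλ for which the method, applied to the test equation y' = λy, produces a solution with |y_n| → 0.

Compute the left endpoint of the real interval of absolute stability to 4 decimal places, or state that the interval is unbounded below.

interval (−∞, 0).

Set f=λy, z=hλ:
  y_{n+1} = y_n + z·[1/5·y_n + 4/5·y_{n+1}] ⇒ (1 − 4/5z)y_{n+1} = (1 + 1/5z)y_n
  R(z) = (1 + 1/5z)/(1 − 4/5z).

Find x<0 with |R(x)|<1.
x=-1.67: |R|=0.2851
x=-2: |R|=0.2308
x=-10: |R|=0.1111
x=-100: |R|=0.2346
θ=4/5≥1/2 ⇒ |1+1/5x|<|1−4/5x| ∀x<0 ⇒ interval (−∞,0).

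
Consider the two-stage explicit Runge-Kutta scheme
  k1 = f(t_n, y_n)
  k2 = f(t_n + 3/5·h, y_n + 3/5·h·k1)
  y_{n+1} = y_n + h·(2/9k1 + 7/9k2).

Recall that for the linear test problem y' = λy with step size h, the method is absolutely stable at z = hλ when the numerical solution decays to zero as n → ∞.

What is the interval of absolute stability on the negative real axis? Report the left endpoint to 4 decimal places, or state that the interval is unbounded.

(-2.1429, 0).

With y'=λy (z=hλ):
  k1=λy_n ⇒ h·k1=z·y_n;  k2=λ(1+3/5z)y_n ⇒ h·k2=z(1+3/5z)y_n
  y_{n+1}/y_n = 1 + 2/9z + 7/9z(1+3/5z) = 1 + z + 7/15z²
  Hence R(z) = 1 + z + 7/15z².

Find x<0 with |R(x)|<1.
x=-1.24: |R|=0.4775
R=1: x+7/15x²=0 ⇒ x=−15/7=-2.1429; min R=1−1/(4·7/15)=0.4643>−1
Confirm numerically:
  x=-2.031: |R|=0.89398 <1
  x=-1.873: |R|=0.76413 <1
  x=-1.360: |R|=0.50315 <1
  x=-1.255: |R|=0.48001 <1
  x=-2.530: |R|=1.45709 >1
  x=-2.227: |R|=1.08745 >1
Interval (-2.1429, 0).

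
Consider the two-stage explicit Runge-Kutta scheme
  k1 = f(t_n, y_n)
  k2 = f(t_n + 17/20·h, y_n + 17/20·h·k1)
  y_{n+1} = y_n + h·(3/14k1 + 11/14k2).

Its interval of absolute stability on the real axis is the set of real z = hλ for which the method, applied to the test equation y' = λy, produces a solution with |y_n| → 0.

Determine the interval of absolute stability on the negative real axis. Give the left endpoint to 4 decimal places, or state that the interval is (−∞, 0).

(-1.4973, 0).

Test eqn y'=λy, z=hλ:
  k1=λy_n ⇒ h·k1=z·y_n;  k2=λ(1+17/20z)y_n ⇒ h·k2=z(1+17/20z)y_n
  y_{n+1}/y_n = 1 + 3/14z + 11/14z(1+17/20z) = 1 + z + 187/280z²
  Hence R(z) = 1 + z + 187/280z².

Boundary: |R(x)|=1, x<0.
x=-1.62: |R|=1.1327
R=1: x+187/280x²=0 ⇒ x=−280/187=-1.4973; min R=1−1/(4·187/280)=0.6257>−1
Confirm numerically:
  x=-1.322: |R|=0.84520 <1
  x=-1.182: |R|=0.75108 <1
  x=-1.026: |R|=0.67704 <1
  x=-0.729: |R|=0.62593 <1
  x=-1.859: |R|=1.44903 >1
  x=-1.669: |R|=1.19136 >1
  x=-1.527: |R|=1.03026 >1
So |R|<1 on (-1.4973, 0).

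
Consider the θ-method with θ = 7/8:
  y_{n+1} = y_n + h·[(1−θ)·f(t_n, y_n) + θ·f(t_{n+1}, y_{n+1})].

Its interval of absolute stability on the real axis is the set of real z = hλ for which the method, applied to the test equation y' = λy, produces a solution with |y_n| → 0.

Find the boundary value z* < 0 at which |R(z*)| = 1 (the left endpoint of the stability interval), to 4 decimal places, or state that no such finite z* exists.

(−∞, 0) — no finite endpoint.

Test eqn y'=λy, z=hλ:
  y_{n+1} = y_n + z·[1/8·y_n + 7/8·y_{n+1}] ⇒ (1 − 7/8z)y_{n+1} = (1 + 1/8z)y_n
  R(z) = (1 + 1/8z)/(1 − 7/8z).

Find x<0 with |R(x)|<1.
x=-0.72: |R|=0.5583
x=-2: |R|=0.2727
x=-10: |R|=0.0256
x=-100: |R|=0.1299
θ=7/8≥1/2 ⇒ |1+1/8x|<|1−7/8x| ∀x<0 ⇒ stable on all of ℝ⁻.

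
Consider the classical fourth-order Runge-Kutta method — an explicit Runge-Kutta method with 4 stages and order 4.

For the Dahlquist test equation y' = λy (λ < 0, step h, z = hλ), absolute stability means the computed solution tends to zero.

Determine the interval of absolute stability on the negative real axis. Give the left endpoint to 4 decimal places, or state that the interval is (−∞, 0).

Test eqn y'=λy, z=hλ:
  order 4, 4-stage ⇒ R(z)=1+z+z^2/2+z^3/6+z^4/24
  (e.g. R(-1.46)=0.27643, |R|=0.27643)

Find x<0 with |R(x)|<1.
x=-1.46: |R|=0.2764
|R(-1.91)|=0.3073 |R(-1.81)|=0.2870 |R(-1.32)|=0.2944
Bisect:
  x_lo=-3.1616 |R|=1.7324  x_hi=-0.1840 |R|=0.8319
  mid=-1.67282 |R|=0.27244 →hi
  mid=-2.41723 |R|=0.57282 →hi
  mid=-2.78944 |R|=1.00627 →lo
  mid=-2.60334 |R|=0.75858 →hi
  mid=-2.69639 |R|=0.87402 →hi
  mid=-2.74291 |R|=0.93796 →hi
  mid=-2.76618 |R|=0.97156 →hi
  mid=-2.77781 |R|=0.98877 →hi
  ...
  [-2.78544,-2.78526] ⇒ x*=-2.7853
Interval (-2.7853, 0).

(-2.7853, 0).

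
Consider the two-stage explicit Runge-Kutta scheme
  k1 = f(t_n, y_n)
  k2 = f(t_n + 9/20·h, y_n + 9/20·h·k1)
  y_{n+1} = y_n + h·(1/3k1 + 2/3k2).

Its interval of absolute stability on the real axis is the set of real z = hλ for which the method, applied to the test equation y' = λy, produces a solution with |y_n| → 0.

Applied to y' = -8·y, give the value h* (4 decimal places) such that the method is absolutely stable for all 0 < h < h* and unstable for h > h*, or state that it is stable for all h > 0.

(-3.3333,0); λ=-8 ⇒ h* = (10/3)/8 = 0.4167.

On y'=λy, z=hλ:
  k1=λy_n ⇒ h·k1=z·y_n;  k2=λ(1+9/20z)y_n ⇒ h·k2=z(1+9/20z)y_n
  y_{n+1}/y_n = 1 + 1/3z + 2/3z(1+9/20z) = 1 + z + 3/10z²
  so R(z) = 1 + z + 3/10z².

Solve |R(x)|<1 on ℝ⁻.
x=-1.44: |R|=0.1821
R=1: x+3/10x²=0 ⇒ x=−10/3=-3.3333; min R=1−1/(4·3/10)=0.1667>−1
Confirm numerically:
  x=-2.834: |R|=0.57547 <1
  x=-2.487: |R|=0.36855 <1
  x=-2.477: |R|=0.36366 <1
  x=-3.787: |R|=1.51541 >1
  x=-3.517: |R|=1.19379 >1
Stable set (-3.3333, 0).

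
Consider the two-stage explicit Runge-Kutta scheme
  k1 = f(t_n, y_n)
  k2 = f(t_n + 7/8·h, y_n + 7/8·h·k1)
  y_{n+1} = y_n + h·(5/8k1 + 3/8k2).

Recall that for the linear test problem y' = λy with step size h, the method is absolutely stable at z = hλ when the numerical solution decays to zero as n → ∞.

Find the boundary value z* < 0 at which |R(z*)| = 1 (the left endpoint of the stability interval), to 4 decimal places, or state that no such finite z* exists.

Test eqn y'=λy, z=hλ:
  k1=λy_n ⇒ h·k1=z·y_n;  k2=λ(1+7/8z)y_n ⇒ h·k2=z(1+7/8z)y_n
  y_{n+1}/y_n = 1 + 5/8z + 3/8z(1+7/8z) = 1 + z + 21/64z²
  R(z) = 1 + z + 21/64z².

Solve |R(x)|<1 on ℝ⁻.
x=-0.54: |R|=0.5557
R=1: x+21/64x²=0 ⇒ x=−64/21=-3.0476; min R=1−1/(4·21/64)=0.2381>−1
Confirm numerically:
  x=-2.409: |R|=0.49520 <1
  x=-2.270: |R|=0.42080 <1
  x=-1.714: |R|=0.24996 <1
  x=-1.268: |R|=0.25957 <1
  x=-3.352: |R|=1.33478 >1
  x=-3.305: |R|=1.27912 >1
Stable set (-3.0476, 0).

left endpoint -3.0476.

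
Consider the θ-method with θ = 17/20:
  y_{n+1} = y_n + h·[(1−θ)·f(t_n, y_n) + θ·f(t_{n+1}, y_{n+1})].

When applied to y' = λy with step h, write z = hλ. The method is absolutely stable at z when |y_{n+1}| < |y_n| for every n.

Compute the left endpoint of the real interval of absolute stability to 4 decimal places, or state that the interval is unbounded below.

Set f=λy, z=hλ:
  y_{n+1} = y_n + z·[3/20·y_n + 17/20·y_{n+1}] ⇒ (1 − 17/20z)y_{n+1} = (1 + 3/20z)y_n
  so R(z) = (1 + 3/20z)/(1 − 17/20z).

Need |R(x)|<1, x<0.
x=-0.32: |R|=0.7484
x=-2: |R|=0.2593
x=-10: |R|=0.0526
x=-100: |R|=0.1628
θ=17/20≥1/2 ⇒ |1+3/20x|<|1−17/20x| ∀x<0 ⇒ interval (−∞,0).

interval (−∞, 0).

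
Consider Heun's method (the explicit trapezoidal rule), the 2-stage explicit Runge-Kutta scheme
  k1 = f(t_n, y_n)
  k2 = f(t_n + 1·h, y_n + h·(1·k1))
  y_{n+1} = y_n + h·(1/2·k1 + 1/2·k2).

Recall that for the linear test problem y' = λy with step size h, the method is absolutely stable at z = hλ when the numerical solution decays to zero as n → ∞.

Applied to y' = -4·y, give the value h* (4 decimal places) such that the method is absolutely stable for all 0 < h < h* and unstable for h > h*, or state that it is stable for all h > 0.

Test eqn y'=λy, z=hλ:
  order 2, 2-stage ⇒ R(z)=1+z+z^2/2
  (e.g. R(-1.07)=0.50245, |R|=0.50245)

Find x<0 with |R(x)|<1.
x=-1.07: |R|=0.5025
|R(-1.93)|=0.9325 |R(-1.25)|=0.5312 |R(-1.14)|=0.5098
Bisect:
  x_lo=-2.4111 |R|=1.4956  x_hi=-0.2693 |R|=0.7670
  mid=-1.34019 |R|=0.55786 →hi
  mid=-1.87564 |R|=0.88337 →hi
  mid=-2.14336 |R|=1.15364 →lo
  mid=-2.00950 |R|=1.00954 →lo
  mid=-1.94257 |R|=0.94422 →hi
  mid=-1.97603 |R|=0.97632 →hi
  mid=-1.99277 |R|=0.99279 →hi
  mid=-2.00113 |R|=1.00113 →lo
  mid=-1.99695 |R|=0.99695 →hi
  mid=-1.99904 |R|=0.99904 →hi
  ...
  [-2.00009,-1.99996] ⇒ x*=-2.0000
Stable set (-2.0000, 0).

(-2.0000,0); λ=-4 ⇒ h* = 0.5000.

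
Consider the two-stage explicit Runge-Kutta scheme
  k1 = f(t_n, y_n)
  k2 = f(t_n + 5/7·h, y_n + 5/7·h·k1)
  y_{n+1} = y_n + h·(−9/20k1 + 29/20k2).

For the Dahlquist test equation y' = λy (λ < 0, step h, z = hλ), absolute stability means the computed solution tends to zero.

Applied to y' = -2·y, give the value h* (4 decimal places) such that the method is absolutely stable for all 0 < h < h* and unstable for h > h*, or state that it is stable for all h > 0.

On y'=λy, z=hλ:
  k1=λy_n ⇒ h·k1=z·y_n;  k2=λ(1+5/7z)y_n ⇒ h·k2=z(1+5/7z)y_n
  y_{n+1}/y_n = 1 − 9/20z + 29/20z(1+5/7z) = 1 + z + 29/28z²
  Hence R(z) = 1 + z + 29/28z².

Boundary: |R(x)|=1, x<0.
x=-1.77: |R|=2.4748
R=1: x+29/28x²=0 ⇒ x=−28/29=-0.9655; min R=1−1/(4·29/28)=0.7586>−1
Confirm numerically:
  x=-0.905: |R|=0.94328 <1
  x=-0.559: |R|=0.76464 <1
  x=-0.557: |R|=0.76433 <1
  x=-1.190: |R|=1.27668 >1
  x=-1.161: |R|=1.23506 >1
Stable set (-0.9655, 0).

(-0.9655,0); λ=-2 ⇒ h* = (28/29)/2 = 0.4828.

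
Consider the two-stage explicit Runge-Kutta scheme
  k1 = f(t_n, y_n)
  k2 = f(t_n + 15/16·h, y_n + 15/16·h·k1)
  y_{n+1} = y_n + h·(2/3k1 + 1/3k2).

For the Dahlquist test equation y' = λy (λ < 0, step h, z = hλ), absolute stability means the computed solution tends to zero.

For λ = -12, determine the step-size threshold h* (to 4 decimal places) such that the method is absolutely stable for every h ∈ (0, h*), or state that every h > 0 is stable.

Test eqn y'=λy, z=hλ:
  k1=λy_n ⇒ h·k1=z·y_n;  k2=λ(1+15/16z)y_n ⇒ h·k2=z(1+15/16z)y_n
  y_{n+1}/y_n = 1 + 2/3z + 1/3z(1+15/16z) = 1 + z + 5/16z²
  ⇒ R(z) = 1 + z + 5/16z².

Solve |R(x)|<1 on ℝ⁻.
x=-1.64: |R|=0.2005
R=1: x+5/16x²=0 ⇒ x=−16/5=-3.2000; min R=1−1/(4·5/16)=0.2000>−1
Confirm numerically:
  x=-3.114: |R|=0.91631 <1
  x=-2.865: |R|=0.70007 <1
  x=-2.094: |R|=0.27626 <1
  x=-3.724: |R|=1.60981 >1
  x=-3.602: |R|=1.45250 >1
  x=-3.407: |R|=1.22039 >1
So |R|<1 on (-3.2000, 0).

(-3.2000,0); λ=-12 ⇒ h* = (16/5)/12 = 0.2667.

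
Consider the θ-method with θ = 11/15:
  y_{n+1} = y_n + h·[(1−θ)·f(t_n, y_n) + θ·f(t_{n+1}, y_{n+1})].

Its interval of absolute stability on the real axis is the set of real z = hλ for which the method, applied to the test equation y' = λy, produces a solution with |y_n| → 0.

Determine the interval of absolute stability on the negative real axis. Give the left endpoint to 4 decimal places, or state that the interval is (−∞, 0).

Set f=λy, z=hλ:
  y_{n+1} = y_n + z·[4/15·y_n + 11/15·y_{n+1}] ⇒ (1 − 11/15z)y_{n+1} = (1 + 4/15z)y_n
  so R(z) = (1 + 4/15z)/(1 − 11/15z).

Find x<0 with |R(x)|<1.
x=-0.38: |R|=0.7028
x=-2: |R|=0.1892
x=-10: |R|=0.2000
x=-100: |R|=0.3453
θ=11/15≥1/2 ⇒ |1+4/15x|<|1−11/15x| ∀x<0 ⇒ interval (−∞,0).

unbounded; (−∞, 0).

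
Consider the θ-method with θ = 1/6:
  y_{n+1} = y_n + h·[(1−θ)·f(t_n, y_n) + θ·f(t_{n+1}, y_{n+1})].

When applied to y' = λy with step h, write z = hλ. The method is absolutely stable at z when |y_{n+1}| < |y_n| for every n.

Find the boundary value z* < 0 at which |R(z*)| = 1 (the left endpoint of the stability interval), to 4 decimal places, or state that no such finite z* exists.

With y'=λy (z=hλ):
  y_{n+1} = y_n + z·[5/6·y_n + 1/6·y_{n+1}] ⇒ (1 − 1/6z)y_{n+1} = (1 + 5/6z)y_n
  ⇒ R(z) = (1 + 5/6z)/(1 − 1/6z).

Solve |R(x)|<1 on ℝ⁻.
x=-1.61: |R|=0.2694
R=−1: 1+5/6x = −1+1/6x ⇒ -2/3x=2 ⇒ x=2/(-2/3)=-3.0000
Confirm numerically:
  x=-2.509: |R|=0.76919 <1
  x=-2.199: |R|=0.60922 <1
  x=-2.055: |R|=0.53073 <1
  x=-1.764: |R|=0.36321 <1
  x=-3.383: |R|=1.16327 >1
  x=-3.041: |R|=1.01814 >1
So |R|<1 on (-3.0000, 0).

z* = -3.0000.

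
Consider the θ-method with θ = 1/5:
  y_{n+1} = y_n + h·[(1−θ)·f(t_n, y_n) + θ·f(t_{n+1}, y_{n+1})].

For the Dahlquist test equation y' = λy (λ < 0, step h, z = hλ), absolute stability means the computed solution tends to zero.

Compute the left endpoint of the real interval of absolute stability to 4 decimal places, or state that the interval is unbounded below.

z* = -3.3333.

Set f=λy, z=hλ:
  y_{n+1} = y_n + z·[4/5·y_n + 1/5·y_{n+1}] ⇒ (1 − 1/5z)y_{n+1} = (1 + 4/5z)y_n
  Hence R(z) = (1 + 4/5z)/(1 − 1/5z).

Need |R(x)|<1, x<0.
x=-0.74: |R|=0.3554
R=−1: 1+4/5x = −1+1/5x ⇒ -3/5x=2 ⇒ x=2/(-3/5)=-3.3333
Confirm numerically:
  x=-2.792: |R|=0.79158 <1
  x=-2.199: |R|=0.52730 <1
  x=-2.014: |R|=0.43570 <1
  x=-1.654: |R|=0.24286 <1
  x=-3.885: |R|=1.18627 >1
  x=-3.741: |R|=1.13992 >1
  x=-3.471: |R|=1.04875 >1
Interval (-3.3333, 0).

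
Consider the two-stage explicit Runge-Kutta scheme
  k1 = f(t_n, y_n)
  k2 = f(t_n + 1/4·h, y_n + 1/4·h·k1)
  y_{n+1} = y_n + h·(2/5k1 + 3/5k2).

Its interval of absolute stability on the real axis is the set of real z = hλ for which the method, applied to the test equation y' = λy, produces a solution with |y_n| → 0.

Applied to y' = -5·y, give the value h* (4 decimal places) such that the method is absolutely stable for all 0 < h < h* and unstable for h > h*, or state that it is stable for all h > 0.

Test eqn y'=λy, z=hλ:
  k1=λy_n ⇒ h·k1=z·y_n;  k2=λ(1+1/4z)y_n ⇒ h·k2=z(1+1/4z)y_n
  y_{n+1}/y_n = 1 + 2/5z + 3/5z(1+1/4z) = 1 + z + 3/20z²
  Hence R(z) = 1 + z + 3/20z².

Find x<0 with |R(x)|<1.
x=-0.44: |R|=0.5890
R=1: x+3/20x²=0 ⇒ x=−20/3=-6.6667; min R=1−1/(4·3/20)=-0.6667>−1
Confirm numerically:
  x=-6.478: |R|=0.81667 <1
  x=-4.279: |R|=0.53252 <1
  x=-2.967: |R|=0.64654 <1
  x=-7.245: |R|=1.62850 >1
  x=-7.216: |R|=1.59460 >1
Stable set (-6.6667, 0).

(-6.6667,0); λ=-5 ⇒ h* = (20/3)/5 = 1.3333.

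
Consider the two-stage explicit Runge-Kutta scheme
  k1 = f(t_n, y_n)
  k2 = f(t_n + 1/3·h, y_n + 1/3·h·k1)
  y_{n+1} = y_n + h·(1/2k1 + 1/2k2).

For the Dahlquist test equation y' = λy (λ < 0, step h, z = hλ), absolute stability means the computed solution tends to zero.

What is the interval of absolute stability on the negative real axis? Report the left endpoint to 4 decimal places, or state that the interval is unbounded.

(-6.0000, 0).

On y'=λy, z=hλ:
  k1=λy_n ⇒ h·k1=z·y_n;  k2=λ(1+1/3z)y_n ⇒ h·k2=z(1+1/3z)y_n
  y_{n+1}/y_n = 1 + 1/2z + 1/2z(1+1/3z) = 1 + z + 1/6z²
  so R(z) = 1 + z + 1/6z².

Solve |R(x)|<1 on ℝ⁻.
x=-1.45: |R|=0.0996
R=1: x+1/6x²=0 ⇒ x=−6=-6.0000; min R=1−1/(4·1/6)=-0.5000>−1
Confirm numerically:
  x=-5.815: |R|=0.82070 <1
  x=-5.031: |R|=0.18749 <1
  x=-4.731: |R|=0.00061 <1
  x=-2.878: |R|=0.49752 <1
  x=-6.340: |R|=1.35927 >1
  x=-6.092: |R|=1.09341 >1
Stable set (-6.0000, 0).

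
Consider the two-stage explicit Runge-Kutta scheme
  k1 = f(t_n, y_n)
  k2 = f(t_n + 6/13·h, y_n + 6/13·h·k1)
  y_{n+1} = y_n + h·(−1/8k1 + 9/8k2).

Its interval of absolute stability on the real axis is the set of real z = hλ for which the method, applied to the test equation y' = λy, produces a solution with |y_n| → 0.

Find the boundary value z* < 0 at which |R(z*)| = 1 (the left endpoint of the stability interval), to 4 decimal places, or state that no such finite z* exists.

Test eqn y'=λy, z=hλ:
  k1=λy_n ⇒ h·k1=z·y_n;  k2=λ(1+6/13z)y_n ⇒ h·k2=z(1+6/13z)y_n
  y_{n+1}/y_n = 1 − 1/8z + 9/8z(1+6/13z) = 1 + z + 27/52z²
  Hence R(z) = 1 + z + 27/52z².

Solve |R(x)|<1 on ℝ⁻.
x=-0.45: |R|=0.6551
R=1: x+27/52x²=0 ⇒ x=−52/27=-1.9259; min R=1−1/(4·27/52)=0.5185>−1
Confirm numerically:
  x=-1.417: |R|=0.62556 <1
  x=-1.306: |R|=0.57962 <1
  x=-1.051: |R|=0.52254 <1
  x=-0.830: |R|=0.52770 <1
  x=-2.516: |R|=1.77086 >1
  x=-2.505: |R|=1.75319 >1
Interval (-1.9259, 0).

z* = -1.9259.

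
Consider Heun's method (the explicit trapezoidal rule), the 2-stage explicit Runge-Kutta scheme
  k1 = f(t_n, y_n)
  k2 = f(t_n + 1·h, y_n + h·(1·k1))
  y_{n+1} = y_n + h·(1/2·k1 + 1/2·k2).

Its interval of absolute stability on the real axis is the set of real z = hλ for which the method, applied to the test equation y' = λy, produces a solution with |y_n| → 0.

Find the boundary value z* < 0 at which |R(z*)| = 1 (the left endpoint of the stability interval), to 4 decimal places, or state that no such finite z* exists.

left endpoint -2.0000.

On y'=λy, z=hλ:
  order 2, 2-stage ⇒ R(z)=1+z+z^2/2
  (e.g. R(-0.94)=0.50180, |R|=0.50180)

Need |R(x)|<1, x<0.
x=-0.94: |R|=0.5018
|R(-1.28)|=0.5392 |R(-1.21)|=0.5221 |R(-1.17)|=0.5144
Bisect:
  x_lo=-2.4244 |R|=1.5144  x_hi=-0.3184 |R|=0.7323
  mid=-1.37140 |R|=0.56897 →hi
  mid=-1.89788 |R|=0.90310 →hi
  mid=-2.16112 |R|=1.17410 →lo
  mid=-2.02950 |R|=1.02994 →lo
  mid=-1.96369 |R|=0.96435 →hi
  mid=-1.99660 |R|=0.99660 →hi
  mid=-2.01305 |R|=1.01314 →lo
  mid=-2.00482 |R|=1.00484 →lo
  mid=-2.00071 |R|=1.00071 →lo
  ...
  [-2.00007,-1.99994] ⇒ x*=-2.0000
Stable set (-2.0000, 0).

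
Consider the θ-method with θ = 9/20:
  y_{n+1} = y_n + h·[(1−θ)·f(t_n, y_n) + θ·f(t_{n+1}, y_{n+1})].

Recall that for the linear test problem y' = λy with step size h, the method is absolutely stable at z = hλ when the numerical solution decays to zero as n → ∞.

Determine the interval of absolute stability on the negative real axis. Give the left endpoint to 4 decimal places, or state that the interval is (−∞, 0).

Test eqn y'=λy, z=hλ:
  y_{n+1} = y_n + z·[11/20·y_n + 9/20·y_{n+1}] ⇒ (1 − 9/20z)y_{n+1} = (1 + 11/20z)y_n
  so R(z) = (1 + 11/20z)/(1 − 9/20z).

Solve |R(x)|<1 on ℝ⁻.
x=-1.35: |R|=0.1602
R=−1: 1+11/20x = −1+9/20x ⇒ -1/10x=2 ⇒ x=2/(-1/10)=-20.0000
Confirm numerically:
  x=-16.896: |R|=0.96392 <1
  x=-15.779: |R|=0.94789 <1
  x=-12.151: |R|=0.87865 <1
  x=-20.570: |R|=1.00556 >1
  x=-20.483: |R|=1.00473 >1
Stable set (-20.0000, 0).

z∈(-20.0000,0).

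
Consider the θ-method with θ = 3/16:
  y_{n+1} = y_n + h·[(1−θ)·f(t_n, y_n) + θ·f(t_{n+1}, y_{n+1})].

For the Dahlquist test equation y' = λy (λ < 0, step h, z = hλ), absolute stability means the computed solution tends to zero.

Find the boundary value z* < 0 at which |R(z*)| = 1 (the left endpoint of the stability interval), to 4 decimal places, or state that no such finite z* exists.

On y'=λy, z=hλ:
  y_{n+1} = y_n + z·[13/16·y_n + 3/16·y_{n+1}] ⇒ (1 − 3/16z)y_{n+1} = (1 + 13/16z)y_n
  ⇒ R(z) = (1 + 13/16z)/(1 − 3/16z).

Solve |R(x)|<1 on ℝ⁻.
x=-1.53: |R|=0.1889
R=−1: 1+13/16x = −1+3/16x ⇒ -5/8x=2 ⇒ x=2/(-5/8)=-3.2000
Confirm numerically:
  x=-2.942: |R|=0.89608 <1
  x=-1.580: |R|=0.21890 <1
  x=-1.395: |R|=0.10577 <1
  x=-1.355: |R|=0.08049 <1
  x=-3.394: |R|=1.07410 >1
  x=-3.343: |R|=1.05494 >1
So |R|<1 on (-3.2000, 0).

left endpoint -3.2000.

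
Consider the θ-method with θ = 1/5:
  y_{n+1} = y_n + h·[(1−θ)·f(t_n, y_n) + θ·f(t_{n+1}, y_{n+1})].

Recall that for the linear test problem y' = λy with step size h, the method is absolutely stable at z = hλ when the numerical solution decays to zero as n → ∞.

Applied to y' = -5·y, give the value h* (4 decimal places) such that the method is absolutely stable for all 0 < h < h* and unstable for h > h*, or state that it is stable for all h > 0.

(-3.3333,0); λ=-5 ⇒ h* = (10/3)/5 = 0.6667.

On y'=λy, z=hλ:
  y_{n+1} = y_n + z·[4/5·y_n + 1/5·y_{n+1}] ⇒ (1 − 1/5z)y_{n+1} = (1 + 4/5z)y_n
  so R(z) = (1 + 4/5z)/(1 − 1/5z).

Boundary: |R(x)|=1, x<0.
x=-1.41: |R|=0.0998
R=−1: 1+4/5x = −1+1/5x ⇒ -3/5x=2 ⇒ x=2/(-3/5)=-3.3333
Confirm numerically:
  x=-2.633: |R|=0.72475 <1
  x=-2.413: |R|=0.62755 <1
  x=-2.095: |R|=0.47639 <1
  x=-3.809: |R|=1.16199 >1
  x=-3.501: |R|=1.05917 >1
Stable set (-3.3333, 0).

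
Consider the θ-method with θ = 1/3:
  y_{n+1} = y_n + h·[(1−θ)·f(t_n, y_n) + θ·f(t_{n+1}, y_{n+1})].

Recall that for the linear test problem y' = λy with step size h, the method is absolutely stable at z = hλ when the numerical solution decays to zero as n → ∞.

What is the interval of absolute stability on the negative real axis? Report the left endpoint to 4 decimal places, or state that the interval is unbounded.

Set f=λy, z=hλ:
  y_{n+1} = y_n + z·[2/3·y_n + 1/3·y_{n+1}] ⇒ (1 − 1/3z)y_{n+1} = (1 + 2/3z)y_n
  R(z) = (1 + 2/3z)/(1 − 1/3z).

Find x<0 with |R(x)|<1.
x=-0.95: |R|=0.2785
R=−1: 1+2/3x = −1+1/3x ⇒ -1/3x=2 ⇒ x=2/(-1/3)=-6.0000
Confirm numerically:
  x=-5.333: |R|=0.91996 <1
  x=-4.754: |R|=0.83931 <1
  x=-4.319: |R|=0.77032 <1
  x=-2.803: |R|=0.44908 <1
  x=-6.265: |R|=1.02860 >1
  x=-6.237: |R|=1.02566 >1
  x=-6.205: |R|=1.02227 >1
So |R|<1 on (-6.0000, 0).

(-6.0000, 0).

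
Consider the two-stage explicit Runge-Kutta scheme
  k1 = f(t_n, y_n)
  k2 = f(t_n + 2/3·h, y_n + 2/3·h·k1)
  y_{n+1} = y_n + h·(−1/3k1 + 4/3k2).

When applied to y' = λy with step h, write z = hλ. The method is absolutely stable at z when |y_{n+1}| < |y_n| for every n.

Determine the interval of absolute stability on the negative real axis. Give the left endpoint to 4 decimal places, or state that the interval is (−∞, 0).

(-1.1250, 0).

With y'=λy (z=hλ):
  k1=λy_n ⇒ h·k1=z·y_n;  k2=λ(1+2/3z)y_n ⇒ h·k2=z(1+2/3z)y_n
  y_{n+1}/y_n = 1 − 1/3z + 4/3z(1+2/3z) = 1 + z + 8/9z²
  so R(z) = 1 + z + 8/9z².

Solve |R(x)|<1 on ℝ⁻.
x=-0.39: |R|=0.7452
R=1: x+8/9x²=0 ⇒ x=−9/8=-1.1250; min R=1−1/(4·8/9)=0.7188>−1
Confirm numerically:
  x=-1.072: |R|=0.94950 <1
  x=-0.654: |R|=0.72619 <1
  x=-0.589: |R|=0.71937 <1
  x=-1.514: |R|=1.52351 >1
  x=-1.374: |R|=1.30411 >1
So |R|<1 on (-1.1250, 0).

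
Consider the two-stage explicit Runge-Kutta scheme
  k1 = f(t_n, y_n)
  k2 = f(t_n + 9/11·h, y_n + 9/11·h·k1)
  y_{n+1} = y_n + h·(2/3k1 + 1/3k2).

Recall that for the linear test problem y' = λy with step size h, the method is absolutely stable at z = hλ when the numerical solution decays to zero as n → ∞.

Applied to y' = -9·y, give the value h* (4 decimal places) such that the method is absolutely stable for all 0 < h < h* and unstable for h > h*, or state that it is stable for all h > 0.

(-3.6667,0); λ=-9 ⇒ h* = (11/3)/9 = 0.4074.

On y'=λy, z=hλ:
  k1=λy_n ⇒ h·k1=z·y_n;  k2=λ(1+9/11z)y_n ⇒ h·k2=z(1+9/11z)y_n
  y_{n+1}/y_n = 1 + 2/3z + 1/3z(1+9/11z) = 1 + z + 3/11z²
  R(z) = 1 + z + 3/11z².

Solve |R(x)|<1 on ℝ⁻.
x=-1.45: |R|=0.1234
R=1: x+3/11x²=0 ⇒ x=−11/3=-3.6667; min R=1−1/(4·3/11)=0.0833>−1
Confirm numerically:
  x=-3.579: |R|=0.91443 <1
  x=-2.811: |R|=0.34401 <1
  x=-2.585: |R|=0.23742 <1
  x=-2.384: |R|=0.16603 <1
  x=-3.976: |R|=1.33543 >1
  x=-3.844: |R|=1.18591 >1
So |R|<1 on (-3.6667, 0).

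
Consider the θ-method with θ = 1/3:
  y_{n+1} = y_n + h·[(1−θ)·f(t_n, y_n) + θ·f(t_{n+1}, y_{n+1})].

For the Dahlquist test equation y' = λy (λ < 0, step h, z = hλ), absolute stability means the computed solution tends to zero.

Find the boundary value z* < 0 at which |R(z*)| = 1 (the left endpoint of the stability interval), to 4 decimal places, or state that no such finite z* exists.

Set f=λy, z=hλ:
  y_{n+1} = y_n + z·[2/3·y_n + 1/3·y_{n+1}] ⇒ (1 − 1/3z)y_{n+1} = (1 + 2/3z)y_n
  R(z) = (1 + 2/3z)/(1 − 1/3z).

Find x<0 with |R(x)|<1.
x=-0.92: |R|=0.2959
R=−1: 1+2/3x = −1+1/3x ⇒ -1/3x=2 ⇒ x=2/(-1/3)=-6.0000
Confirm numerically:
  x=-5.231: |R|=0.90657 <1
  x=-5.034: |R|=0.87976 <1
  x=-4.674: |R|=0.82721 <1
  x=-4.346: |R|=0.77484 <1
  x=-6.371: |R|=1.03959 >1
  x=-6.351: |R|=1.03754 >1
  x=-6.347: |R|=1.03712 >1
So |R|<1 on (-6.0000, 0).

left endpoint -6.0000.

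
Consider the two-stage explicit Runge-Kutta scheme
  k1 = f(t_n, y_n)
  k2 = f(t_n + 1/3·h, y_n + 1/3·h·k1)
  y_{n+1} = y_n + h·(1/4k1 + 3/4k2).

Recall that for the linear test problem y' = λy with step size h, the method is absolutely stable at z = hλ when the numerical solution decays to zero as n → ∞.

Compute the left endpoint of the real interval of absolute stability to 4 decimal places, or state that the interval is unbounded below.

With y'=λy (z=hλ):
  k1=λy_n ⇒ h·k1=z·y_n;  k2=λ(1+1/3z)y_n ⇒ h·k2=z(1+1/3z)y_n
  y_{n+1}/y_n = 1 + 1/4z + 3/4z(1+1/3z) = 1 + z + 1/4z²
  ⇒ R(z) = 1 + z + 1/4z².

Find x<0 with |R(x)|<1.
x=-0.72: |R|=0.4096
R=1: x+1/4x²=0 ⇒ x=−4=-4.0000; min R=1−1/(4·1/4)=0.0000>−1
Confirm numerically:
  x=-3.890: |R|=0.89303 <1
  x=-2.614: |R|=0.09425 <1
  x=-2.525: |R|=0.06891 <1
  x=-4.344: |R|=1.37358 >1
  x=-4.278: |R|=1.29732 >1
So |R|<1 on (-4.0000, 0).

left endpoint -4.0000.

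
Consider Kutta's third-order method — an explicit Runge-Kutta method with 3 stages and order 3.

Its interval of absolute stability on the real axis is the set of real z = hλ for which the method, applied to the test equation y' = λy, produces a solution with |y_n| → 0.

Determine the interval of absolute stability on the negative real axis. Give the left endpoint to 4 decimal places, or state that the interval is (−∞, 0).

On y'=λy, z=hλ:
  order 3, 3-stage ⇒ R(z)=1+z+z^2/2+z^3/6
  (e.g. R(-1.25)=0.20573, |R|=0.20573)

Boundary: |R(x)|=1, x<0.
x=-1.25: |R|=0.2057
|R(-2.6)|=1.1493 |R(-2.07)|=0.4058 |R(-0.66)|=0.5099
Bisect:
  x_lo=-3.2778 |R|=2.7751  x_hi=-0.2332 |R|=0.7919
  mid=-1.75547 |R|=0.11626 →hi
  mid=-2.51661 |R|=1.00637 →lo
  mid=-2.13604 |R|=0.47904 →hi
  mid=-2.32632 |R|=0.71869 →hi
  mid=-2.42147 |R|=0.85609 →hi
  mid=-2.46904 |R|=0.92957 →hi
  mid=-2.49282 |R|=0.96754 →hi
  mid=-2.50472 |R|=0.98685 →hi
  mid=-2.51066 |R|=0.99658 →hi
  ...
  [-2.51289,-2.51271] ⇒ x*=-2.5127
Stable set (-2.5127, 0).

z∈(-2.5127,0).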